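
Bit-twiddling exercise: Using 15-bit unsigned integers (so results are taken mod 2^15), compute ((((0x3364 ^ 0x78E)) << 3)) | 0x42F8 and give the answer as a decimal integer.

26616

0x3364 = 011001101100100
0x78E = 000011110001110
→ ^ → 011010011101010 = 13546
→ << 3 (mod 2^15) → 010011101010000 = 10064
0x42F8 = 100001011111000
→ | → 110011111111000 = 26616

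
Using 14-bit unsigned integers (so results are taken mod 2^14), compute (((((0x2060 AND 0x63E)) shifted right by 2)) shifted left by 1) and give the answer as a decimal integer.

0x2060 = 10000001100000
0x63E = 00011000111110
→ AND → 00000000100000 = 32
→ shifted right by 2 → 00000000001000 = 8
→ shifted left by 1 (mod 2^14) → 00000000010000 = 16

16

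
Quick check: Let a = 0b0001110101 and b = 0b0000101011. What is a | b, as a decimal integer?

127

a = 1110101
b = 0101011
 OR → 1111111 = 127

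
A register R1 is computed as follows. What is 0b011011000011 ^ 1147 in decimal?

696

a = 11011000011
1147 = 10001111011
XOR → 01010111000 = 696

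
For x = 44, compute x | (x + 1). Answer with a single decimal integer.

45

x = 101100 = 44
x + 1 = 101101
OR    = 101101 = 45
(x | (x + 1) sets the lowest cleared bit.)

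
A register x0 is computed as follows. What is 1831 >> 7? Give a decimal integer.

14

1831 = 11100100111
shift right by 7 → 00000001110 = 14
(equivalently, floor(1831 / 128))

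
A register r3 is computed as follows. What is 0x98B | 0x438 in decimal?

3515

0x98B = 100110001011
0x438 = 010000111000
 OR → 110110111011 = 3515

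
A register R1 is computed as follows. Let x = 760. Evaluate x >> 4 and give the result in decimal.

760 = 1011111000
shift right by 4 → 0000101111 = 47
(equivalently, floor(760 / 16))

47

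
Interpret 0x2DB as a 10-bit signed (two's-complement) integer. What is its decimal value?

-293

pattern = 1011011011 (MSB is 1 ⇒ negative)
Invert: 0100100100, add 1 → 0100100101 = 293, so the value is -293.
(Equivalently: 731 - 2^10 = 731 - 1024 = -293.)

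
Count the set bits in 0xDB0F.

0xDB0F = 1101101100001111
Count the 1s: 1 + 1 + 1 + 1 + 1 + 1 + 1 + 1 + 1 + 1 = 10

10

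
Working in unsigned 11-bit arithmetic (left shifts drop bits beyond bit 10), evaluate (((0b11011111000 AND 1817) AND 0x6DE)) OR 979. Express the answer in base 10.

2011

0b11011111000 = 11011111000
1817 = 11100011001
→ AND → 11000011000 = 1560
0x6DE = 11011011110
→ AND → 11000011000 = 1560
979 = 01111010011
→ OR → 11111011011 = 2011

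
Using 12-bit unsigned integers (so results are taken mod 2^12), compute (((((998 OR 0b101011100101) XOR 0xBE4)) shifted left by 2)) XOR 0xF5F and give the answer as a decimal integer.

3923

998 = 001111100110
0b101011100101 = 101011100101
→ OR → 101111100111 = 3047
0xBE4 = 101111100100
→ XOR → 000000000011 = 3
→ shifted left by 2 (mod 2^12) → 000000001100 = 12
0xF5F = 111101011111
→ XOR → 111101010011 = 3923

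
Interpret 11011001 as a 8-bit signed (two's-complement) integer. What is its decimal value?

-39

pattern = 11011001 (MSB is 1 ⇒ negative)
Invert: 00100110, add 1 → 00100111 = 39, so the value is -39.
(Equivalently: 217 - 2^8 = 217 - 256 = -39.)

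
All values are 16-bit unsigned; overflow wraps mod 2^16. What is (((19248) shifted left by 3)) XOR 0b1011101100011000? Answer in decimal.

58008

19248 = 0100101100110000
→ shifted left by 3 (mod 2^16) → 0101100110000000 = 22912
0b1011101100011000 = 1011101100011000
→ XOR → 1110001010011000 = 58008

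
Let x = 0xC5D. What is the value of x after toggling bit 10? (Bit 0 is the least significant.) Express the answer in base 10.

x = 0110001011101
bit 10 is currently 1; toggle it via x ^ (1 << 10) = x ^ 1024
→ 0100001011101 = 2141

2141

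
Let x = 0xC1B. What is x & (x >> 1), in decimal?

1033

x = 110000011011 = 3099
x>>1 = 011000001101
AND  = 010000001001 = 1033
(x & (x >> 1) has a 1 wherever x has two consecutive 1 bits.)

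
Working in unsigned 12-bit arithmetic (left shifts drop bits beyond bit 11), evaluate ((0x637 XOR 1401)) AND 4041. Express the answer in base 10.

840

0x637 = 011000110111
1401 = 010101111001
→ XOR → 001101001110 = 846
4041 = 111111001001
→ AND → 001101001000 = 840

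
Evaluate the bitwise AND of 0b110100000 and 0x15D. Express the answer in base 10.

a = 110100000
0x15D = 101011101
AND → 100000000 = 256

256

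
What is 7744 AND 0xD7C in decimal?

7744 = 1111001000000
0xD7C = 0110101111100
AND → 0110001000000 = 3136

3136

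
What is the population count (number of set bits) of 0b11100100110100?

7

n = 11100100110100
Count the 1s: 1 + 1 + 1 + 1 + 1 + 1 + 1 = 7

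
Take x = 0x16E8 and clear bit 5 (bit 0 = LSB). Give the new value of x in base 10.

x = 1011011101000
bit 5 is currently 1; clear it via x & ~(1 << 5) = x & ~32
→ 1011011001000 = 5832

5832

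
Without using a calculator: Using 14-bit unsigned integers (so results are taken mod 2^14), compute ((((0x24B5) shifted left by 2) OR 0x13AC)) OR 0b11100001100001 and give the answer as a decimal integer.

0x24B5 = 10010010110101
→ shifted left by 2 (mod 2^14) → 01001011010100 = 4820
0x13AC = 01001110101100
→ OR → 01001111111100 = 5116
0b11100001100001 = 11100001100001
→ OR → 11101111111101 = 15357

15357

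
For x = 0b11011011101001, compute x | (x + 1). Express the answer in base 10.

x = 11011011101001 = 14057
x + 1 = 11011011101010
OR    = 11011011101011 = 14059
(x | (x + 1) sets the lowest cleared bit.)

14059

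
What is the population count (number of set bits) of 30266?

30266 = 111011000111010
Count the 1s: 1 + 1 + 1 + 1 + 1 + 1 + 1 + 1 + 1 = 9

9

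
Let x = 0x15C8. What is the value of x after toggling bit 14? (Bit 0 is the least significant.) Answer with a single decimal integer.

21960

x = 001010111001000
bit 14 is currently 0; toggle it via x ^ (1 << 14) = x ^ 16384
→ 101010111001000 = 21960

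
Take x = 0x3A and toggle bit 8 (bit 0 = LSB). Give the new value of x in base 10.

x = 000111010
bit 8 is currently 0; toggle it via x ^ (1 << 8) = x ^ 256
→ 100111010 = 314

314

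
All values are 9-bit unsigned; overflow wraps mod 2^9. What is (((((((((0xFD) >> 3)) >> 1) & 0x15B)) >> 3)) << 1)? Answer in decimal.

0xFD = 011111101
→ >> 3 → 000011111 = 31
→ >> 1 → 000001111 = 15
0x15B = 101011011
→ & → 000001011 = 11
→ >> 3 → 000000001 = 1
→ << 1 (mod 2^9) → 000000010 = 2

2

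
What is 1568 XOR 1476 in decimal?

1568 = 11000100000
1476 = 10111000100
XOR → 01111100100 = 996

996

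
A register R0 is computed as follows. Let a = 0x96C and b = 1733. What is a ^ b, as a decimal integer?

4009

0x96C = 100101101100
1733 = 011011000101
XOR → 111110101001 = 4009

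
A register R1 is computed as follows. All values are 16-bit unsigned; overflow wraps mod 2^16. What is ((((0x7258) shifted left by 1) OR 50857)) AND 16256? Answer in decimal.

9856

0x7258 = 0111001001011000
→ shifted left by 1 (mod 2^16) → 1110010010110000 = 58544
50857 = 1100011010101001
→ OR → 1110011010111001 = 59065
16256 = 0011111110000000
→ AND → 0010011010000000 = 9856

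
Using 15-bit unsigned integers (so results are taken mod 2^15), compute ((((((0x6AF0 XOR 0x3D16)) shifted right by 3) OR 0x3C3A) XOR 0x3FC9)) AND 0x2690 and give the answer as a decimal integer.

16

0x6AF0 = 110101011110000
0x3D16 = 011110100010110
→ XOR → 101011111100110 = 22502
→ shifted right by 3 → 000101011111100 = 2812
0x3C3A = 011110000111010
→ OR → 011111011111110 = 16126
0x3FC9 = 011111111001001
→ XOR → 000000100110111 = 311
0x2690 = 010011010010000
→ AND → 000000000010000 = 16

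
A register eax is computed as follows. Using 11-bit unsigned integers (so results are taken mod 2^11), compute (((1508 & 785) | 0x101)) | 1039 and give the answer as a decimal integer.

1508 = 10111100100
785 = 01100010001
→ & → 00100000000 = 256
0x101 = 00100000001
→ | → 00100000001 = 257
1039 = 10000001111
→ | → 10100001111 = 1295

1295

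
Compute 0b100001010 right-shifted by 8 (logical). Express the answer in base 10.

1

x = 100001010
shift right by 8 → 000000001 = 1
(equivalently, floor(266 / 256))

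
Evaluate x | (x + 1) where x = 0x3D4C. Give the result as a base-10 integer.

15693

x = 11110101001100 = 15692
x + 1 = 11110101001101
OR    = 11110101001101 = 15693
(x | (x + 1) sets the lowest cleared bit.)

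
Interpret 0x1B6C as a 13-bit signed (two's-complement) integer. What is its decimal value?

-1172

pattern = 1101101101100 (MSB is 1 ⇒ negative)
Invert: 0010010010011, add 1 → 0010010010100 = 1172, so the value is -1172.
(Equivalently: 7020 - 2^13 = 7020 - 8192 = -1172.)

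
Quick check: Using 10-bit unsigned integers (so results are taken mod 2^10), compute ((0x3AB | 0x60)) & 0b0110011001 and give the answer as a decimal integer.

0x3AB = 1110101011
0x60 = 0001100000
→ | → 1111101011 = 1003
0b0110011001 = 0110011001
→ & → 0110001001 = 393

393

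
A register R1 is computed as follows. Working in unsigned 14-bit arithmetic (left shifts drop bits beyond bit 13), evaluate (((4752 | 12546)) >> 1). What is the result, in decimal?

6601

4752 = 01001010010000
12546 = 11000100000010
→ | → 11001110010010 = 13202
→ >> 1 → 01100111001001 = 6601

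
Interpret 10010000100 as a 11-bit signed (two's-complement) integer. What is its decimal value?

pattern = 10010000100 (MSB is 1 ⇒ negative)
Invert: 01101111011, add 1 → 01101111100 = 892, so the value is -892.
(Equivalently: 1156 - 2^11 = 1156 - 2048 = -892.)

-892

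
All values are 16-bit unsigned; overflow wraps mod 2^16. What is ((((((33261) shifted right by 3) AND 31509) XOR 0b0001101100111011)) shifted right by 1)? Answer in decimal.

1431

33261 = 1000000111101101
→ shifted right by 3 → 0001000000111101 = 4157
31509 = 0111101100010101
→ AND → 0001000000010101 = 4117
0b0001101100111011 = 0001101100111011
→ XOR → 0000101100101110 = 2862
→ shifted right by 1 → 0000010110010111 = 1431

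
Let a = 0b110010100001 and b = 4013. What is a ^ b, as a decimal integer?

780

a = 110010100001
4013 = 111110101101
XOR → 001100001100 = 780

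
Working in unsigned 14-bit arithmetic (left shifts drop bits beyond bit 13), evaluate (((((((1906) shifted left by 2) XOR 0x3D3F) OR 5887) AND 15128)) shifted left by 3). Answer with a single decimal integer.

4288

1906 = 00011101110010
→ shifted left by 2 (mod 2^14) → 01110111001000 = 7624
0x3D3F = 11110100111111
→ XOR → 10000011110111 = 8439
5887 = 01011011111111
→ OR → 11011011111111 = 14079
15128 = 11101100011000
→ AND → 11001000011000 = 12824
→ shifted left by 3 (mod 2^14) → 01000011000000 = 4288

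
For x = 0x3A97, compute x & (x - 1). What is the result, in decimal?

x = 11101010010111 = 14999
x - 1 = 11101010010110
AND   = 11101010010110 = 14998
(x & (x - 1) clears the lowest set bit of x.)

14998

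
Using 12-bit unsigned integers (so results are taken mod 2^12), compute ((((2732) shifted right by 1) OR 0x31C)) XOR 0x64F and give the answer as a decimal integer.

273

2732 = 101010101100
→ shifted right by 1 → 010101010110 = 1366
0x31C = 001100011100
→ OR → 011101011110 = 1886
0x64F = 011001001111
→ XOR → 000100010001 = 273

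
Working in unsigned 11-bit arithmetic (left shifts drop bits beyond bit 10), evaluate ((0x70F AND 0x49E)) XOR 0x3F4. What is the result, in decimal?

2042

0x70F = 11100001111
0x49E = 10010011110
→ AND → 10000001110 = 1038
0x3F4 = 01111110100
→ XOR → 11111111010 = 2042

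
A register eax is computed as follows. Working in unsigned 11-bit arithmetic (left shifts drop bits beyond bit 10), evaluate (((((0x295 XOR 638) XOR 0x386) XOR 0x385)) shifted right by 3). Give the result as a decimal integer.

29

0x295 = 01010010101
638 = 01001111110
→ XOR → 00011101011 = 235
0x386 = 01110000110
→ XOR → 01101101101 = 877
0x385 = 01110000101
→ XOR → 00011101000 = 232
→ shifted right by 3 → 00000011101 = 29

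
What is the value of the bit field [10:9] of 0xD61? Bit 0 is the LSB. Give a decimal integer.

2

v = 0110101100001
Shift right by 9: 0110
Mask low 2 bits: 10 = 2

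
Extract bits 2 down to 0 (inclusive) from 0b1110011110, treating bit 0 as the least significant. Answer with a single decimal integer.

v = 1110011110
Shift right by 0: 1110011110
Mask low 3 bits: 110 = 6

6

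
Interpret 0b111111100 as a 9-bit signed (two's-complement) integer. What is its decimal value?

pattern = 111111100 (MSB is 1 ⇒ negative)
Invert: 000000011, add 1 → 000000100 = 4, so the value is -4.
(Equivalently: 508 - 2^9 = 508 - 512 = -4.)

-4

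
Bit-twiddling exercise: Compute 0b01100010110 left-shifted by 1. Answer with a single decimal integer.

x = 01100010110
shift left by 1 → 11000101100 = 1580
(equivalently, 790 × 2^1 = 790 × 2)

1580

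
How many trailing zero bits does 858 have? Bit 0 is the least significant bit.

1

858 = 1101011010
Trailing zeros: 1, so the lowest set bit is bit 1 (value 2).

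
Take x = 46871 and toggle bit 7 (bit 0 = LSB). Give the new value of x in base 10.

46999

x = 1011011100010111
bit 7 is currently 0; toggle it via x ^ (1 << 7) = x ^ 128
→ 1011011110010111 = 46999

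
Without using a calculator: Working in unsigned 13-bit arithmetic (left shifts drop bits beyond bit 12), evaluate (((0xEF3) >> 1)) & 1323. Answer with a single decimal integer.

1321

0xEF3 = 0111011110011
→ >> 1 → 0011101111001 = 1913
1323 = 0010100101011
→ & → 0010100101001 = 1321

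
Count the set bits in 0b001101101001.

n = 1101101001
Count the 1s: 1 + 1 + 1 + 1 + 1 + 1 = 6

6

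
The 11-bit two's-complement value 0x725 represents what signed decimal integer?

-219

pattern = 11100100101 (MSB is 1 ⇒ negative)
Invert: 00011011010, add 1 → 00011011011 = 219, so the value is -219.
(Equivalently: 1829 - 2^11 = 1829 - 2048 = -219.)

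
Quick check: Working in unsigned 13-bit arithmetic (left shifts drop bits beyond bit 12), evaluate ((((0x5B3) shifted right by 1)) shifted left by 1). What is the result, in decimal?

0x5B3 = 0010110110011
→ shifted right by 1 → 0001011011001 = 729
→ shifted left by 1 (mod 2^13) → 0010110110010 = 1458

1458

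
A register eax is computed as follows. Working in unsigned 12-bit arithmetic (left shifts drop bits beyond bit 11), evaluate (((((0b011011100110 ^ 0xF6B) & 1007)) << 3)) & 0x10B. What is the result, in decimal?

8

0b011011100110 = 011011100110
0xF6B = 111101101011
→ ^ → 100110001101 = 2445
1007 = 001111101111
→ & → 000110001101 = 397
→ << 3 (mod 2^12) → 110001101000 = 3176
0x10B = 000100001011
→ & → 000000001000 = 8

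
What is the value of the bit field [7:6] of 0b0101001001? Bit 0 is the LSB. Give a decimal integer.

v = 0101001001
Shift right by 6: 0101
Mask low 2 bits: 01 = 1

1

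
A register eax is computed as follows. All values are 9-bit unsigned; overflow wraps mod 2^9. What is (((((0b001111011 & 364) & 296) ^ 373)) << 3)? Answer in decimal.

232

0b001111011 = 001111011
364 = 101101100
→ & → 001101000 = 104
296 = 100101000
→ & → 000101000 = 40
373 = 101110101
→ ^ → 101011101 = 349
→ << 3 (mod 2^9) → 011101000 = 232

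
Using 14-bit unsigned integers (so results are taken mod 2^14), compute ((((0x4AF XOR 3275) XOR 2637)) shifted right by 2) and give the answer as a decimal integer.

138

0x4AF = 00010010101111
3275 = 00110011001011
→ XOR → 00100001100100 = 2148
2637 = 00101001001101
→ XOR → 00001000101001 = 553
→ shifted right by 2 → 00000010001010 = 138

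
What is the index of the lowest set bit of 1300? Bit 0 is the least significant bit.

2

1300 = 10100010100
Trailing zeros: 2, so the lowest set bit is bit 2 (value 4).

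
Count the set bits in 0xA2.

0xA2 = 10100010
Count the 1s: 1 + 1 + 1 = 3

3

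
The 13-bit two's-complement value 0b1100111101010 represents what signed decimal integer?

pattern = 1100111101010 (MSB is 1 ⇒ negative)
Invert: 0011000010101, add 1 → 0011000010110 = 1558, so the value is -1558.
(Equivalently: 6634 - 2^13 = 6634 - 8192 = -1558.)

-1558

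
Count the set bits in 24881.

24881 = 110000100110001
Count the 1s: 1 + 1 + 1 + 1 + 1 + 1 = 6

6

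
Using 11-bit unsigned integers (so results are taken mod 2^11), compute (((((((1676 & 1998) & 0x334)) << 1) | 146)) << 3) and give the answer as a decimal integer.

1232

1676 = 11010001100
1998 = 11111001110
→ & → 11010001100 = 1676
0x334 = 01100110100
→ & → 01000000100 = 516
→ << 1 (mod 2^11) → 10000001000 = 1032
146 = 00010010010
→ | → 10010011010 = 1178
→ << 3 (mod 2^11) → 10011010000 = 1232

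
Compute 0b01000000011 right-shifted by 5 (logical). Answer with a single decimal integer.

x = 1000000011
shift right by 5 → 0000010000 = 16
(equivalently, floor(515 / 32))

16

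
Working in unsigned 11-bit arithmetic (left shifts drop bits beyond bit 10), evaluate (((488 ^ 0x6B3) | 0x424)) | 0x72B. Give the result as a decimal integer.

488 = 00111101000
0x6B3 = 11010110011
→ ^ → 11101011011 = 1883
0x424 = 10000100100
→ | → 11101111111 = 1919
0x72B = 11100101011
→ | → 11101111111 = 1919

1919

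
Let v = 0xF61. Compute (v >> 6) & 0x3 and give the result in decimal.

v = 111101100001
Shift right by 6: 111101
Mask low 2 bits: 01 = 1

1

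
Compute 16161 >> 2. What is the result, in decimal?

4040

16161 = 11111100100001
shift right by 2 → 00111111001000 = 4040
(equivalently, floor(16161 / 4))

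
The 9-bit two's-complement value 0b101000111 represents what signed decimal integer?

pattern = 101000111 (MSB is 1 ⇒ negative)
Invert: 010111000, add 1 → 010111001 = 185, so the value is -185.
(Equivalently: 327 - 2^9 = 327 - 512 = -185.)

-185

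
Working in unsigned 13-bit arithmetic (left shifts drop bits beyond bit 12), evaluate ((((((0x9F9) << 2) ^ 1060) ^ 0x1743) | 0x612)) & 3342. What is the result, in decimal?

1026

0x9F9 = 0100111111001
→ << 2 (mod 2^13) → 0011111100100 = 2020
1060 = 0010000100100
→ ^ → 0001111000000 = 960
0x1743 = 1011101000011
→ ^ → 1010010000011 = 5251
0x612 = 0011000010010
→ | → 1011010010011 = 5779
3342 = 0110100001110
→ & → 0010000000010 = 1026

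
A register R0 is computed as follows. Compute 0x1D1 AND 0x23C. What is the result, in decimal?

16

0x1D1 = 0111010001
0x23C = 1000111100
AND → 0000010000 = 16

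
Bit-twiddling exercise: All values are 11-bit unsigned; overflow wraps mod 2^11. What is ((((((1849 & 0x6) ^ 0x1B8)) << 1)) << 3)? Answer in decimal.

896

1849 = 11100111001
0x6 = 00000000110
→ & → 00000000000 = 0
0x1B8 = 00110111000
→ ^ → 00110111000 = 440
→ << 1 (mod 2^11) → 01101110000 = 880
→ << 3 (mod 2^11) → 01110000000 = 896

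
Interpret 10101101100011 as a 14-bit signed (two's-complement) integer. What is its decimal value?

pattern = 10101101100011 (MSB is 1 ⇒ negative)
Invert: 01010010011100, add 1 → 01010010011101 = 5277, so the value is -5277.
(Equivalently: 11107 - 2^14 = 11107 - 16384 = -5277.)

-5277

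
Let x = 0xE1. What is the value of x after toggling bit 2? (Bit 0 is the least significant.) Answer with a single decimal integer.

x = 11100001
bit 2 is currently 0; toggle it via x ^ (1 << 2) = x ^ 4
→ 11100101 = 229

229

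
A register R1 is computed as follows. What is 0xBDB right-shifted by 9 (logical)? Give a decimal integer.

5

0xBDB = 101111011011
shift right by 9 → 000000000101 = 5
(equivalently, floor(3035 / 512))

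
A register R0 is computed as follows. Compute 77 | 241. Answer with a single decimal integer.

77 = 01001101
241 = 11110001
 OR → 11111101 = 253

253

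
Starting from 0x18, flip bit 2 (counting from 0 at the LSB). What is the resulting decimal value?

x = 00011000
bit 2 is currently 0; toggle it via x ^ (1 << 2) = x ^ 4
→ 00011100 = 28

28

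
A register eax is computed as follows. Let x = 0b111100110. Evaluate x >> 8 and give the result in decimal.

1

x = 111100110
shift right by 8 → 000000001 = 1
(equivalently, floor(486 / 256))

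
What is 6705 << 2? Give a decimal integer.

26820

6705 = 001101000110001
shift left by 2 → 110100011000100 = 26820
(equivalently, 6705 × 2^2 = 6705 × 4)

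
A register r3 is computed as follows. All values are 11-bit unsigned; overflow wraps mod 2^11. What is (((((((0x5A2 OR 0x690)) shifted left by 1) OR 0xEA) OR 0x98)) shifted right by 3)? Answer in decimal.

255

0x5A2 = 10110100010
0x690 = 11010010000
→ OR → 11110110010 = 1970
→ shifted left by 1 (mod 2^11) → 11101100100 = 1892
0xEA = 00011101010
→ OR → 11111101110 = 2030
0x98 = 00010011000
→ OR → 11111111110 = 2046
→ shifted right by 3 → 00011111111 = 255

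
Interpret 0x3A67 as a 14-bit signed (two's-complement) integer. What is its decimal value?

-1433

pattern = 11101001100111 (MSB is 1 ⇒ negative)
Invert: 00010110011000, add 1 → 00010110011001 = 1433, so the value is -1433.
(Equivalently: 14951 - 2^14 = 14951 - 16384 = -1433.)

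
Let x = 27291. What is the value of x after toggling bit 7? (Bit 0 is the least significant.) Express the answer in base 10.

27163

x = 0110101010011011
bit 7 is currently 1; toggle it via x ^ (1 << 7) = x ^ 128
→ 0110101000011011 = 27163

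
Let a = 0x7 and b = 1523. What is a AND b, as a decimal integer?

3

0x7 = 00000000111
1523 = 10111110011
AND → 00000000011 = 3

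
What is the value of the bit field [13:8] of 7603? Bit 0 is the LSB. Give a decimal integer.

v = 01110110110011
Shift right by 8: 011101
Mask low 6 bits: 011101 = 29

29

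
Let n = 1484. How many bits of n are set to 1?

1484 = 10111001100
Count the 1s: 1 + 1 + 1 + 1 + 1 + 1 = 6

6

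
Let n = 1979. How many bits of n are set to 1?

9

1979 = 11110111011
Count the 1s: 1 + 1 + 1 + 1 + 1 + 1 + 1 + 1 + 1 = 9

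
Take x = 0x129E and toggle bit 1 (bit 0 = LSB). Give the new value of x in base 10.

4764

x = 1001010011110
bit 1 is currently 1; toggle it via x ^ (1 << 1) = x ^ 2
→ 1001010011100 = 4764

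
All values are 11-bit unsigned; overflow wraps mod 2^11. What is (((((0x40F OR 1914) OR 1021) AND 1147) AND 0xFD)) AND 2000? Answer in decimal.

0x40F = 10000001111
1914 = 11101111010
→ OR → 11101111111 = 1919
1021 = 01111111101
→ OR → 11111111111 = 2047
1147 = 10001111011
→ AND → 10001111011 = 1147
0xFD = 00011111101
→ AND → 00001111001 = 121
2000 = 11111010000
→ AND → 00001010000 = 80

80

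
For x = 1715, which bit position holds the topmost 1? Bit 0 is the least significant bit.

10

1715 = 11010110011
The topmost 1 is at position 10 (since 2^10 = 1024 ≤ 1715 < 2048).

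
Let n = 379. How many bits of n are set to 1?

7

379 = 101111011
Count the 1s: 1 + 1 + 1 + 1 + 1 + 1 + 1 = 7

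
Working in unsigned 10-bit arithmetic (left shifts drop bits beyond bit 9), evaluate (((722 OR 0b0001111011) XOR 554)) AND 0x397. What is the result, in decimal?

722 = 1011010010
0b0001111011 = 0001111011
→ OR → 1011111011 = 763
554 = 1000101010
→ XOR → 0011010001 = 209
0x397 = 1110010111
→ AND → 0010010001 = 145

145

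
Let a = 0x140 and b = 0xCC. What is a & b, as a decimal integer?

0x140 = 101000000
0xCC = 011001100
AND → 001000000 = 64

64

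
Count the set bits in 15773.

10

15773 = 11110110011101
Count the 1s: 1 + 1 + 1 + 1 + 1 + 1 + 1 + 1 + 1 + 1 = 10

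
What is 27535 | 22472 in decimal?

32719

27535 = 110101110001111
22472 = 101011111001000
 OR → 111111111001111 = 32719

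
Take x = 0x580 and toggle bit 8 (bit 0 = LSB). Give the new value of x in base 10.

1152

x = 010110000000
bit 8 is currently 1; toggle it via x ^ (1 << 8) = x ^ 256
→ 010010000000 = 1152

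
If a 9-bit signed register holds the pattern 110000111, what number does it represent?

-121

pattern = 110000111 (MSB is 1 ⇒ negative)
Invert: 001111000, add 1 → 001111001 = 121, so the value is -121.
(Equivalently: 391 - 2^9 = 391 - 512 = -121.)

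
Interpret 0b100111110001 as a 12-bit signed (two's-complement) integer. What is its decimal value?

-1551

pattern = 100111110001 (MSB is 1 ⇒ negative)
Invert: 011000001110, add 1 → 011000001111 = 1551, so the value is -1551.
(Equivalently: 2545 - 2^12 = 2545 - 4096 = -1551.)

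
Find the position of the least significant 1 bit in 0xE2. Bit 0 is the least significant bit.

1

0xE2 = 11100010
Trailing zeros: 1, so the lowest set bit is bit 1 (value 2).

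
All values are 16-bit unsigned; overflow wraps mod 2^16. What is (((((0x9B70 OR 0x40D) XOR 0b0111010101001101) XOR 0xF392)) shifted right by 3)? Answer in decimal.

0x9B70 = 1001101101110000
0x40D = 0000010000001101
→ OR → 1001111101111101 = 40829
0b0111010101001101 = 0111010101001101
→ XOR → 1110101000110000 = 59952
0xF392 = 1111001110010010
→ XOR → 0001100110100010 = 6562
→ shifted right by 3 → 0000001100110100 = 820

820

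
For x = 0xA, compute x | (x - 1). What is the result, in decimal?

11

x = 1010 = 10
x - 1 = 1001
OR    = 1011 = 11
(x | (x - 1) sets all bits below the lowest set bit.)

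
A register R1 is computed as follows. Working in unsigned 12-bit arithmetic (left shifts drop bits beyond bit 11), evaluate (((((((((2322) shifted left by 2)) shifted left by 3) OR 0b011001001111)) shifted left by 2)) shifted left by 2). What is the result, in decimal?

1264

2322 = 100100010010
→ shifted left by 2 (mod 2^12) → 010001001000 = 1096
→ shifted left by 3 (mod 2^12) → 001001000000 = 576
0b011001001111 = 011001001111
→ OR → 011001001111 = 1615
→ shifted left by 2 (mod 2^12) → 100100111100 = 2364
→ shifted left by 2 (mod 2^12) → 010011110000 = 1264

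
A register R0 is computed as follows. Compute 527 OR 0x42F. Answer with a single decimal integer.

1583

527 = 01000001111
0x42F = 10000101111
 OR → 11000101111 = 1583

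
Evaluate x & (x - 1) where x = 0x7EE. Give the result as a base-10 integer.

x = 11111101110 = 2030
x - 1 = 11111101101
AND   = 11111101100 = 2028
(x & (x - 1) clears the lowest set bit of x.)

2028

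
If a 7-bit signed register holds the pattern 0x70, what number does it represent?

-16

pattern = 1110000 (MSB is 1 ⇒ negative)
Invert: 0001111, add 1 → 0010000 = 16, so the value is -16.
(Equivalently: 112 - 2^7 = 112 - 128 = -16.)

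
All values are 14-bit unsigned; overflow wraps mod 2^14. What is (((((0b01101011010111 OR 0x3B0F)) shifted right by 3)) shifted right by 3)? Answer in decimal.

0b01101011010111 = 01101011010111
0x3B0F = 11101100001111
→ OR → 11101111011111 = 15327
→ shifted right by 3 → 00011101111011 = 1915
→ shifted right by 3 → 00000011101111 = 239

239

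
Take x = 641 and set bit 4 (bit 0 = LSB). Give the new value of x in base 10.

657

x = 1010000001
bit 4 is currently 0; set it via x | (1 << 4) = x | 16
→ 1010010001 = 657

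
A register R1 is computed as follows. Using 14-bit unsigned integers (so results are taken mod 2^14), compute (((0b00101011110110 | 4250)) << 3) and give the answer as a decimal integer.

0b00101011110110 = 00101011110110
4250 = 01000010011010
→ | → 01101011111110 = 6910
→ << 3 (mod 2^14) → 01011111110000 = 6128

6128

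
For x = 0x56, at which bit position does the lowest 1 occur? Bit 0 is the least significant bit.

0x56 = 1010110
Trailing zeros: 1, so the lowest set bit is bit 1 (value 2).

1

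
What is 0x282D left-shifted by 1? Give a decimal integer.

20570

0x282D = 010100000101101
shift left by 1 → 101000001011010 = 20570
(equivalently, 10285 × 2^1 = 10285 × 2)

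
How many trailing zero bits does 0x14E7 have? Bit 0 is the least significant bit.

0

0x14E7 = 1010011100111
Trailing zeros: 0, so the lowest set bit is bit 0 (value 1).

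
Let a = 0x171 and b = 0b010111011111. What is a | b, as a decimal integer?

0x171 = 00101110001
b = 10111011111
 OR → 10111111111 = 1535

1535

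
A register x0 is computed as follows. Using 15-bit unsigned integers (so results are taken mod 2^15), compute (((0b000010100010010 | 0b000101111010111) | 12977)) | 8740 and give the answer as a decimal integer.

16375

0b000010100010010 = 000010100010010
0b000101111010111 = 000101111010111
→ | → 000111111010111 = 4055
12977 = 011001010110001
→ | → 011111111110111 = 16375
8740 = 010001000100100
→ | → 011111111110111 = 16375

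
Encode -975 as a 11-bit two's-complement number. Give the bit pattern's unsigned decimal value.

975 in 11 bits: 01111001111
Invert: 10000110000
Add 1:  10000110001 = 1073
(Check: 2^11 - 975 = 2048 - 975 = 1073.)

1073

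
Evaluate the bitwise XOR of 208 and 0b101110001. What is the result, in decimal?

417

208 = 011010000
b = 101110001
XOR → 110100001 = 417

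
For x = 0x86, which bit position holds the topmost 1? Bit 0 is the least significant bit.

7

0x86 = 10000110
The topmost 1 is at position 7 (since 2^7 = 128 ≤ 134 < 256).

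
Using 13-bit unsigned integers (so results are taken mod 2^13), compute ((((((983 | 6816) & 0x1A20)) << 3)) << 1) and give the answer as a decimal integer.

983 = 0001111010111
6816 = 1101010100000
→ | → 1101111110111 = 7159
0x1A20 = 1101000100000
→ & → 1101000100000 = 6688
→ << 3 (mod 2^13) → 1000100000000 = 4352
→ << 1 (mod 2^13) → 0001000000000 = 512

512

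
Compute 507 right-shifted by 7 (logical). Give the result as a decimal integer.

3

507 = 111111011
shift right by 7 → 000000011 = 3
(equivalently, floor(507 / 128))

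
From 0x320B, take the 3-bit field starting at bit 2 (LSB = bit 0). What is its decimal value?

2

v = 11001000001011
Shift right by 2: 110010000010
Mask low 3 bits: 010 = 2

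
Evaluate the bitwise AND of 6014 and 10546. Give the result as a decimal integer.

306

6014 = 01011101111110
10546 = 10100100110010
AND → 00000100110010 = 306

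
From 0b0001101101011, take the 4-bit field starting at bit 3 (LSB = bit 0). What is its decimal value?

13

v = 0001101101011
Shift right by 3: 0001101101
Mask low 4 bits: 1101 = 13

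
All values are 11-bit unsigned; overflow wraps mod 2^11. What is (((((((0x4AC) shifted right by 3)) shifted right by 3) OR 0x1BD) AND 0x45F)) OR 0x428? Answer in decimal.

0x4AC = 10010101100
→ shifted right by 3 → 00010010101 = 149
→ shifted right by 3 → 00000010010 = 18
0x1BD = 00110111101
→ OR → 00110111111 = 447
0x45F = 10001011111
→ AND → 00000011111 = 31
0x428 = 10000101000
→ OR → 10000111111 = 1087

1087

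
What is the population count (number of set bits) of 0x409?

3

0x409 = 10000001001
Count the 1s: 1 + 1 + 1 = 3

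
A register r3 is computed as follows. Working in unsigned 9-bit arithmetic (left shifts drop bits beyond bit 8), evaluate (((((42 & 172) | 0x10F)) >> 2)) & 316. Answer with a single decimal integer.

42 = 000101010
172 = 010101100
→ & → 000101000 = 40
0x10F = 100001111
→ | → 100101111 = 303
→ >> 2 → 001001011 = 75
316 = 100111100
→ & → 000001000 = 8

8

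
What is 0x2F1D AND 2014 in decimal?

1820

0x2F1D = 10111100011101
2014 = 00011111011110
AND → 00011100011100 = 1820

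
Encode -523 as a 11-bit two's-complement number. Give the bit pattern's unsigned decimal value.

1525

523 in 11 bits: 01000001011
Invert: 10111110100
Add 1:  10111110101 = 1525
(Check: 2^11 - 523 = 2048 - 523 = 1525.)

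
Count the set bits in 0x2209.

4

0x2209 = 10001000001001
Count the 1s: 1 + 1 + 1 + 1 = 4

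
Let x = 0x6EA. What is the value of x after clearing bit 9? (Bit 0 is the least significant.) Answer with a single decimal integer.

x = 11011101010
bit 9 is currently 1; clear it via x & ~(1 << 9) = x & ~512
→ 10011101010 = 1258

1258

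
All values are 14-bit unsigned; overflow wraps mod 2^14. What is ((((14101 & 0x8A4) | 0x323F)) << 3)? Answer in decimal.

14101 = 11011100010101
0x8A4 = 00100010100100
→ & → 00000000000100 = 4
0x323F = 11001000111111
→ | → 11001000111111 = 12863
→ << 3 (mod 2^14) → 01000111111000 = 4600

4600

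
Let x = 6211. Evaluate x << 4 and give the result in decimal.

6211 = 00001100001000011
shift left by 4 → 11000010000110000 = 99376
(equivalently, 6211 × 2^4 = 6211 × 16)

99376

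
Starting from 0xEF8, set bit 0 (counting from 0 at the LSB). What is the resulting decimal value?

x = 111011111000
bit 0 is currently 0; set it via x | (1 << 0) = x | 1
→ 111011111001 = 3833

3833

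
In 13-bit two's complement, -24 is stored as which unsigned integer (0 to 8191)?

24 in 13 bits: 0000000011000
Invert: 1111111100111
Add 1:  1111111101000 = 8168
(Check: 2^13 - 24 = 8192 - 24 = 8168.)

8168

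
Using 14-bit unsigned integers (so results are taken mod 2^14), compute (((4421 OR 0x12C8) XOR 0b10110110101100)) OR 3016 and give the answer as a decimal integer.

16361

4421 = 01000101000101
0x12C8 = 01001011001000
→ OR → 01001111001101 = 5069
0b10110110101100 = 10110110101100
→ XOR → 11111001100001 = 15969
3016 = 00101111001000
→ OR → 11111111101001 = 16361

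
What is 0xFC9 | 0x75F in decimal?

0xFC9 = 111111001001
0x75F = 011101011111
 OR → 111111011111 = 4063

4063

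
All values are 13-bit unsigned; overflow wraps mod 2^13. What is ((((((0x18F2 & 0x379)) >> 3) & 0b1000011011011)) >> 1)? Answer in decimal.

0x18F2 = 1100011110010
0x379 = 0001101111001
→ & → 0000001110000 = 112
→ >> 3 → 0000000001110 = 14
0b1000011011011 = 1000011011011
→ & → 0000000001010 = 10
→ >> 1 → 0000000000101 = 5

5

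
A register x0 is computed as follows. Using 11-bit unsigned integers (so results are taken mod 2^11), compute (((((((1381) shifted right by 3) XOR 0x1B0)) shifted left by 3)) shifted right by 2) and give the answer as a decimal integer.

1381 = 10101100101
→ shifted right by 3 → 00010101100 = 172
0x1B0 = 00110110000
→ XOR → 00100011100 = 284
→ shifted left by 3 (mod 2^11) → 00011100000 = 224
→ shifted right by 2 → 00000111000 = 56

56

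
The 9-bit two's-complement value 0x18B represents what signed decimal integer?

pattern = 110001011 (MSB is 1 ⇒ negative)
Invert: 001110100, add 1 → 001110101 = 117, so the value is -117.
(Equivalently: 395 - 2^9 = 395 - 512 = -117.)

-117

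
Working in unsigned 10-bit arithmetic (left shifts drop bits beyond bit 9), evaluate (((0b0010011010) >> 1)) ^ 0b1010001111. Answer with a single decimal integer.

0b0010011010 = 0010011010
→ >> 1 → 0001001101 = 77
0b1010001111 = 1010001111
→ ^ → 1011000010 = 706

706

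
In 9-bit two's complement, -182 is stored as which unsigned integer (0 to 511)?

182 in 9 bits: 010110110
Invert: 101001001
Add 1:  101001010 = 330
(Check: 2^9 - 182 = 512 - 182 = 330.)

330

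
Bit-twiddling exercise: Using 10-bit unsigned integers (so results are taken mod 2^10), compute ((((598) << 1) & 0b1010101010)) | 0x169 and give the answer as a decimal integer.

489

598 = 1001010110
→ << 1 (mod 2^10) → 0010101100 = 172
0b1010101010 = 1010101010
→ & → 0010101000 = 168
0x169 = 0101101001
→ | → 0111101001 = 489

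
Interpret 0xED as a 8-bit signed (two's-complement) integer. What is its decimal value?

-19

pattern = 11101101 (MSB is 1 ⇒ negative)
Invert: 00010010, add 1 → 00010011 = 19, so the value is -19.
(Equivalently: 237 - 2^8 = 237 - 256 = -19.)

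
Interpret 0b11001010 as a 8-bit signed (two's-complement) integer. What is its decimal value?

pattern = 11001010 (MSB is 1 ⇒ negative)
Invert: 00110101, add 1 → 00110110 = 54, so the value is -54.
(Equivalently: 202 - 2^8 = 202 - 256 = -54.)

-54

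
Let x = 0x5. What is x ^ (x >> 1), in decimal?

x = 101 = 5
x>>1 = 010
XOR  = 111 = 7
(x ^ (x >> 1) gives the standard binary-reflected Gray code of x.)

7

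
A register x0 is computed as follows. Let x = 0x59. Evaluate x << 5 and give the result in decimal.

2848

0x59 = 000001011001
shift left by 5 → 101100100000 = 2848
(equivalently, 89 × 2^5 = 89 × 32)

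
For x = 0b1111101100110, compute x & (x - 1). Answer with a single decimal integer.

x = 1111101100110 = 8038
x - 1 = 1111101100101
AND   = 1111101100100 = 8036
(x & (x - 1) clears the lowest set bit of x.)

8036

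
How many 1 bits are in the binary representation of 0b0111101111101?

10

n = 111101111101
Count the 1s: 1 + 1 + 1 + 1 + 1 + 1 + 1 + 1 + 1 + 1 = 10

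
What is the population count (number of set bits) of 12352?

3

12352 = 11000001000000
Count the 1s: 1 + 1 + 1 = 3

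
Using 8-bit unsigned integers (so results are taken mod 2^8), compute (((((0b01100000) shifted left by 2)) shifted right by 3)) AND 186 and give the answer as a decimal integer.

0b01100000 = 01100000
→ shifted left by 2 (mod 2^8) → 10000000 = 128
→ shifted right by 3 → 00010000 = 16
186 = 10111010
→ AND → 00010000 = 16

16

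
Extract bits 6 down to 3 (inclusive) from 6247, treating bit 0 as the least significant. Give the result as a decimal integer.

12

v = 1100001100111
Shift right by 3: 1100001100
Mask low 4 bits: 1100 = 12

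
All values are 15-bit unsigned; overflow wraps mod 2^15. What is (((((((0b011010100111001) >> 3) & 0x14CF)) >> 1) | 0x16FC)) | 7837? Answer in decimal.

0b011010100111001 = 011010100111001
→ >> 3 → 000011010100111 = 1703
0x14CF = 001010011001111
→ & → 000010010000111 = 1159
→ >> 1 → 000001001000011 = 579
0x16FC = 001011011111100
→ | → 001011011111111 = 5887
7837 = 001111010011101
→ | → 001111011111111 = 7935

7935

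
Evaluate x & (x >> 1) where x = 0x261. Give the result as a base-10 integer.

32

x = 1001100001 = 609
x>>1 = 0100110000
AND  = 0000100000 = 32
(x & (x >> 1) has a 1 wherever x has two consecutive 1 bits.)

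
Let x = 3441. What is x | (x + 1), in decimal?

3443

x = 110101110001 = 3441
x + 1 = 110101110010
OR    = 110101110011 = 3443
(x | (x + 1) sets the lowest cleared bit.)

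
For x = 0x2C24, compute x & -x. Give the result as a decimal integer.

4

x = 10110000100100 = 11300
-x (two's complement) = …01001111011100
AND   = 00000000000100 = 4
(x & -x isolates the lowest set bit of x.)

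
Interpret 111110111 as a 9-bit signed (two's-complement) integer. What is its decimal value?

-9

pattern = 111110111 (MSB is 1 ⇒ negative)
Invert: 000001000, add 1 → 000001001 = 9, so the value is -9.
(Equivalently: 503 - 2^9 = 503 - 512 = -9.)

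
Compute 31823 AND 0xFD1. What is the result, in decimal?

3137

31823 = 111110001001111
0xFD1 = 000111111010001
AND → 000110001000001 = 3137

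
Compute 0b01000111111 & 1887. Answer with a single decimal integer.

a = 01000111111
1887 = 11101011111
AND → 01000011111 = 543

543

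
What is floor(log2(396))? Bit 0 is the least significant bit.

396 = 110001100
The topmost 1 is at position 8 (since 2^8 = 256 ≤ 396 < 512).

8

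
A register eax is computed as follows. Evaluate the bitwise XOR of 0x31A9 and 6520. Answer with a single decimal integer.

0x31A9 = 11000110101001
6520 = 01100101111000
XOR → 10100011010001 = 10449

10449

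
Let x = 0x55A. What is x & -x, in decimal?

2

x = 10101011010 = 1370
-x (two's complement) = …01010100110
AND   = 00000000010 = 2
(x & -x isolates the lowest set bit of x.)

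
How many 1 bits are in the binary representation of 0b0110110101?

6

n = 110110101
Count the 1s: 1 + 1 + 1 + 1 + 1 + 1 = 6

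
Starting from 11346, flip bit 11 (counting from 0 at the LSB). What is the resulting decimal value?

x = 10110001010010
bit 11 is currently 1; toggle it via x ^ (1 << 11) = x ^ 2048
→ 10010001010010 = 9298

9298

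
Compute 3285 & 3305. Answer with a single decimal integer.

3285 = 110011010101
3305 = 110011101001
AND → 110011000001 = 3265

3265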